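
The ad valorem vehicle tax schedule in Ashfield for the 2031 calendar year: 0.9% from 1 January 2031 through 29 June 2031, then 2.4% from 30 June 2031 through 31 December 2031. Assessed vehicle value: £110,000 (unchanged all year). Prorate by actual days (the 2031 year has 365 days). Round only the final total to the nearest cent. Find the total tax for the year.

£1,826.30

1 January – 29 June 2031: 180 days at 0.9% → £110,000 × 0.9% × 180/365 = £488.2192
30 June – 31 December 2031: 185 days at 2.4% → £110,000 × 2.4% × 185/365 = £1,338.0822
Total = £1,826.3014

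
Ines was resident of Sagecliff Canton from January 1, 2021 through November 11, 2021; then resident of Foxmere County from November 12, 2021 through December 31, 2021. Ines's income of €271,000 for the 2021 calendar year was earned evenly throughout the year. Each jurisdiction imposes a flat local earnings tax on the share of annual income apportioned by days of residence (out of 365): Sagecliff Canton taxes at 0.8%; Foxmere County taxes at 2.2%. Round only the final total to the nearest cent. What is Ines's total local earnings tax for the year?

Sagecliff Canton, January 1 – November 11, 2021: 315 days → €271,000 × 0.8% × 315/365 = €1,871.0137
Foxmere County, November 12 – December 31, 2021: 50 days → €271,000 × 2.2% × 50/365 = €816.7123
Total = €2,687.7260

€2,687.73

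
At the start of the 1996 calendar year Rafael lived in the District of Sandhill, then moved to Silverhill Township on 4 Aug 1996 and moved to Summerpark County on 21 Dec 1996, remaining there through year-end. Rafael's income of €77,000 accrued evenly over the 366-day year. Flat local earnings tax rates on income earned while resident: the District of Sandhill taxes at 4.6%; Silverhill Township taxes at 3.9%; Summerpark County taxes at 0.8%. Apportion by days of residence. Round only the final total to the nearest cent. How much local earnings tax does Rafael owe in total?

€3,249.36

The District of Sandhill, 1 Jan – 3 Aug 1996: 216 days → €77,000 × 4.6% × 216/366 = €2,090.3607
Silverhill Township, 4 Aug – 20 Dec 1996: 139 days → €77,000 × 3.9% × 139/366 = €1,140.4836
Summerpark County, 21 Dec – 31 Dec 1996: 11 days → €77,000 × 0.8% × 11/366 = €18.5137
Total = €3,249.3579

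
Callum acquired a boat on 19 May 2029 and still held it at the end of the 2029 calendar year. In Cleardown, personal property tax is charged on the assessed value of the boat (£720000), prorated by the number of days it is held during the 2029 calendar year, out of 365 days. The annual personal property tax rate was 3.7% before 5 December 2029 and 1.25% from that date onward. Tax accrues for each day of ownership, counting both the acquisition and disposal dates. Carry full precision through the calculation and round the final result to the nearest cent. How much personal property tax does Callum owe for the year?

£15263.01

19 May – 4 December 2029: 200 days at 3.7% → £720000 × 3.7% × 200/365 = £14597.2603
5 December – 31 December 2029: 27 days at 1.25% → £720000 × 1.25% × 27/365 = £665.7534
Total = £15263.0137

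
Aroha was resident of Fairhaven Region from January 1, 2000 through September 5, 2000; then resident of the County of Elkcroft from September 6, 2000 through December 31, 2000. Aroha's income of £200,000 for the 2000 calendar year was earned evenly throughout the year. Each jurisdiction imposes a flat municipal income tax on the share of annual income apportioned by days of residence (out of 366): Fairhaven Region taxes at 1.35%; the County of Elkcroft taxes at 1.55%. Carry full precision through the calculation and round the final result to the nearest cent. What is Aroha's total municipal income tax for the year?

Fairhaven Region, January 1 – September 5, 2000: 249 days → £200,000 × 1.35% × 249/366 = £1,836.8852
The County of Elkcroft, September 6 – December 31, 2000: 117 days → £200,000 × 1.55% × 117/366 = £990.9836
Total = £2,827.8689

£2,827.87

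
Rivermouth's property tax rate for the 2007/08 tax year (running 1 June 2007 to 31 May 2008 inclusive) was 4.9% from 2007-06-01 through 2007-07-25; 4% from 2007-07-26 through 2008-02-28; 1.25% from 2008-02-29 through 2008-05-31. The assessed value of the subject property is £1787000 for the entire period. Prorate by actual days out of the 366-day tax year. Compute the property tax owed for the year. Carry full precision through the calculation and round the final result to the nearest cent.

£61409.82

2007-06-01 to 2007-07-25: 55 days at 4.9% → £1787000 × 4.9% × 55/366 = £13158.3743
2007-07-26 to 2008-02-28: 218 days at 4% → £1787000 × 4% × 218/366 = £42575.5191
2008-02-29 to 2008-05-31: 93 days at 1.25% → £1787000 × 1.25% × 93/366 = £5675.9221
Total = £61409.8156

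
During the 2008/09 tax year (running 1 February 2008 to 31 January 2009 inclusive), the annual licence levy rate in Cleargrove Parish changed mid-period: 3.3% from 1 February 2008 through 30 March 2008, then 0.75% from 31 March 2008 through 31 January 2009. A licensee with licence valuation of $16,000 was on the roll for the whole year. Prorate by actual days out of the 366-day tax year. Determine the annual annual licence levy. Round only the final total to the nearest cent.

1 February – 30 March 2008: 59 days at 3.3% → $16,000 × 3.3% × 59/366 = $85.1148
31 March 2008 – 31 January 2009: 307 days at 0.75% → $16,000 × 0.75% × 307/366 = $100.6557
Total = $185.7705

$185.77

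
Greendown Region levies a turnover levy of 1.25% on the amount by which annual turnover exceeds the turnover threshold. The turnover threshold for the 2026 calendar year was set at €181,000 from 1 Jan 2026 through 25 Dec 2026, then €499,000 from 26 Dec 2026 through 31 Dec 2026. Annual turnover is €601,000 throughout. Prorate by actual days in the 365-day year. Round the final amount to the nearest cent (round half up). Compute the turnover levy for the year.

€5,184.66

1 Jan – 25 Dec 2026: 359 days, exemption €181,000 → (€601,000 − €181,000) × 1.25% × 359/365 = €5,163.6986
26 Dec – 31 Dec 2026: 6 days, exemption €499,000 → (€601,000 − €499,000) × 1.25% × 6/365 = €20.9589
Total = €5,184.6575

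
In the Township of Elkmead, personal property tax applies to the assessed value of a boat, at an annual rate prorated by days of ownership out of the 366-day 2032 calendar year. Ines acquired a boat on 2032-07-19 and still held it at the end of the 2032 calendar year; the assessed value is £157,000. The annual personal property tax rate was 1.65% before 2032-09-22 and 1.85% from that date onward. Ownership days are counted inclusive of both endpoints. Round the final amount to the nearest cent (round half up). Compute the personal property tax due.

£1,261.58

2032-07-19 to 2032-09-21: 65 days at 1.65% → £157,000 × 1.65% × 65/366 = £460.0615
2032-09-22 to 2032-12-31: 101 days at 1.85% → £157,000 × 1.85% × 101/366 = £801.5150
Total = £1,261.5765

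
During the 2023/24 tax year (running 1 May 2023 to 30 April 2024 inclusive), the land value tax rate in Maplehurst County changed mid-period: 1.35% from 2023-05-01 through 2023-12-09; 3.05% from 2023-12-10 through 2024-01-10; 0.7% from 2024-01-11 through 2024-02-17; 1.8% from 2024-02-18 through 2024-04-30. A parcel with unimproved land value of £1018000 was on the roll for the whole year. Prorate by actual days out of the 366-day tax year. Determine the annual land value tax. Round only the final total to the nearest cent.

2023-05-01 to 2023-12-09: 223 days at 1.35% → £1018000 × 1.35% × 223/366 = £8373.4672
2023-12-10 to 2024-01-10: 32 days at 3.05% → £1018000 × 3.05% × 32/366 = £2714.6667
2024-01-11 to 2024-02-17: 38 days at 0.7% → £1018000 × 0.7% × 38/366 = £739.8579
2024-02-18 to 2024-04-30: 73 days at 1.8% → £1018000 × 1.8% × 73/366 = £3654.7869
Total = £15482.7787

£15482.78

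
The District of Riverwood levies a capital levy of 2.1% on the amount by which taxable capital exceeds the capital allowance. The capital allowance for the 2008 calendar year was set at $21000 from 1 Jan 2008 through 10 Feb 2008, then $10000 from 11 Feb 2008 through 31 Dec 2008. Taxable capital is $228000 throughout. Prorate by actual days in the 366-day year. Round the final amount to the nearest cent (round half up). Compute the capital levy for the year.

1 Jan – 10 Feb 2008: 41 days, exemption $21000 → ($228000 − $21000) × 2.1% × 41/366 = $486.9590
11 Feb – 31 Dec 2008: 325 days, exemption $10000 → ($228000 − $10000) × 2.1% × 325/366 = $4065.1639
Total = $4552.1230

$4552.12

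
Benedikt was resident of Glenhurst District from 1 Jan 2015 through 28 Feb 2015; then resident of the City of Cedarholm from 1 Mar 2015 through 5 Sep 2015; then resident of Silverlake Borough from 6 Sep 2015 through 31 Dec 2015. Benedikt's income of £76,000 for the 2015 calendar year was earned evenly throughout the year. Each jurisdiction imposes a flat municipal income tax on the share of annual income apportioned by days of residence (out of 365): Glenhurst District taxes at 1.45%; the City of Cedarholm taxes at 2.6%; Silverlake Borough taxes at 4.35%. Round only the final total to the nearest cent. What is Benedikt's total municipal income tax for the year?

£2,261.05

Glenhurst District, 1 Jan – 28 Feb 2015: 59 days → £76,000 × 1.45% × 59/365 = £178.1315
The City of Cedarholm, 1 Mar – 5 Sep 2015: 189 days → £76,000 × 2.6% × 189/365 = £1,023.1890
Silverlake Borough, 6 Sep – 31 Dec 2015: 117 days → £76,000 × 4.35% × 117/365 = £1,059.7315
Total = £2,261.0521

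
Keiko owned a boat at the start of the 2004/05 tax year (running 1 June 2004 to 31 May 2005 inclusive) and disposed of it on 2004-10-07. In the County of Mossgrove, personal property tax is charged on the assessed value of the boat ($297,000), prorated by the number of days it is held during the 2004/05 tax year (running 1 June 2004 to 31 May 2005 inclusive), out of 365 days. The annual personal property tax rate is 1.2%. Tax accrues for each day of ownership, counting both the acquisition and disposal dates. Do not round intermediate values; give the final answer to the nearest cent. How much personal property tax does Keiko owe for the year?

$1,259.61

Days held (2004-06-01 to 2004-10-07): 129 out of 365
Tax = $297,000 × 1.2% × 129/365 = $1,259.6055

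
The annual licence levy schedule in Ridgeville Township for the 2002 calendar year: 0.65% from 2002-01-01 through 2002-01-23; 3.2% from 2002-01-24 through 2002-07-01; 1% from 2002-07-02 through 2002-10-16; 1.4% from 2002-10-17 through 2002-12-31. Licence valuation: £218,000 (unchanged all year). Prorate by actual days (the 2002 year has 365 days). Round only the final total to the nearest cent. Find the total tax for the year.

£4,402.70

2002-01-01 to 2002-01-23: 23 days at 0.65% → £218,000 × 0.65% × 23/365 = £89.2904
2002-01-24 to 2002-07-01: 159 days at 3.2% → £218,000 × 3.2% × 159/365 = £3,038.8603
2002-07-02 to 2002-10-16: 107 days at 1% → £218,000 × 1% × 107/365 = £639.0685
2002-10-17 to 2002-12-31: 76 days at 1.4% → £218,000 × 1.4% × 76/365 = £635.4849
Total = £4,402.7041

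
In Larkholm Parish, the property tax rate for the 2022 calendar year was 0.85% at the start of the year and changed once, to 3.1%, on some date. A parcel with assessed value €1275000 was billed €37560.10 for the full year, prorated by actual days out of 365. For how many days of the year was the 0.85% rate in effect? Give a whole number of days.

25 days

Let d = days at the first rate; then 365 − d days at the second rate.
€1275000 × [0.85%·d + 3.1%·(365−d)] / 365 = €37560.10
Solving gives d = 25, so the new rate took effect on January 26, 2022.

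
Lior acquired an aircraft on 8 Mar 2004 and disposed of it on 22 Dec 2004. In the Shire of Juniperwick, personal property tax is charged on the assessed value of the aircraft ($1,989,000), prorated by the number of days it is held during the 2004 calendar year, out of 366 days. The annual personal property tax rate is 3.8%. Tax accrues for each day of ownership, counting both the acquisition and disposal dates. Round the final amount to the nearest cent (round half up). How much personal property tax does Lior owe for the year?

Days held (8 Mar – 22 Dec 2004): 290 out of 366
Tax = $1,989,000 × 3.8% × 290/366 = $59,887.3770

$59,887.38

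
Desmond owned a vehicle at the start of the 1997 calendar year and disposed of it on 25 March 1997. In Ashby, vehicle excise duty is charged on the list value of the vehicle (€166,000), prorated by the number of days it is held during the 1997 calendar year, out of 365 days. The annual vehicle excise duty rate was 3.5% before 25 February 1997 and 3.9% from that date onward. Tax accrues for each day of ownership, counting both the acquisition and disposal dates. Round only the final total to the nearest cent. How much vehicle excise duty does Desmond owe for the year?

1 January – 24 February 1997: 55 days at 3.5% → €166,000 × 3.5% × 55/365 = €875.4795
25 February – 25 March 1997: 29 days at 3.9% → €166,000 × 3.9% × 29/365 = €514.3726
Total = €1,389.8521

€1,389.85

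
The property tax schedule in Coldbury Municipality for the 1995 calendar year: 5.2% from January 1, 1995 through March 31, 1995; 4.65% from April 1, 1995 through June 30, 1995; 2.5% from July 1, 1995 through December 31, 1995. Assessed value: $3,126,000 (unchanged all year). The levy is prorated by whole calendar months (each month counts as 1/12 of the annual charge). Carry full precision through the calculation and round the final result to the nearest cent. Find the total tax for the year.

January 1 – March 31, 1995: 3 months at 5.2% → $3,126,000 × 5.2% × 3/12 = $40,638.0000
April 1 – June 30, 1995: 3 months at 4.65% → $3,126,000 × 4.65% × 3/12 = $36,339.7500
July 1 – December 31, 1995: 6 months at 2.5% → $3,126,000 × 2.5% × 6/12 = $39,075.0000
Total = $116,052.7500

$116,052.75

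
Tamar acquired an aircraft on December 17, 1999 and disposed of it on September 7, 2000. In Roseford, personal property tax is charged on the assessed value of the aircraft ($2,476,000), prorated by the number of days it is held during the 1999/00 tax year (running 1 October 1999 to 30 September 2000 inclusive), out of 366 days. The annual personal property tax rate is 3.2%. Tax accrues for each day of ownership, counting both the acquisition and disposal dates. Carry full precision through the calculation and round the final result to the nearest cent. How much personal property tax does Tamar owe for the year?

$57,583.91

Days held (December 17, 1999 – September 7, 2000): 266 out of 366
Tax = $2,476,000 × 3.2% × 266/366 = $57,583.9126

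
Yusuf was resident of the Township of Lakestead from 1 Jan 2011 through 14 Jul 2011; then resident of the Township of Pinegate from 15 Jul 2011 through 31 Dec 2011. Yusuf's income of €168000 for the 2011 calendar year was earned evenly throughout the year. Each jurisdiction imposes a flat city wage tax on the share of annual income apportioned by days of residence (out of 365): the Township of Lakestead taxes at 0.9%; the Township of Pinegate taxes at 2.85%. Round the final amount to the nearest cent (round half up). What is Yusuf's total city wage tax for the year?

€3037.81

The Township of Lakestead, 1 Jan – 14 Jul 2011: 195 days → €168000 × 0.9% × 195/365 = €807.7808
The Township of Pinegate, 15 Jul – 31 Dec 2011: 170 days → €168000 × 2.85% × 170/365 = €2230.0274
Total = €3037.8082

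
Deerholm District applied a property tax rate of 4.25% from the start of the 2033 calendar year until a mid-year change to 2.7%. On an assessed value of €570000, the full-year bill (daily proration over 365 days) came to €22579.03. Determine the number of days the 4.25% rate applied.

297 days

Let d = days at the first rate; then 365 − d days at the second rate.
€570000 × [4.25%·d + 2.7%·(365−d)] / 365 = €22579.03
Solving gives d = 297, so the new rate took effect on October 25, 2033.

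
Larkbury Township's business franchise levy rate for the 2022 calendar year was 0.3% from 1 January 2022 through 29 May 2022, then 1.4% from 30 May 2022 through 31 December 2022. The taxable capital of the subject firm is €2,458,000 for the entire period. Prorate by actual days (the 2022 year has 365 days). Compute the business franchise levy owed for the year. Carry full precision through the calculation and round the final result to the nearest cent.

1 January – 29 May 2022: 149 days at 0.3% → €2,458,000 × 0.3% × 149/365 = €3,010.2082
30 May – 31 December 2022: 216 days at 1.4% → €2,458,000 × 1.4% × 216/365 = €20,364.3616
Total = €23,374.5699

€23,374.57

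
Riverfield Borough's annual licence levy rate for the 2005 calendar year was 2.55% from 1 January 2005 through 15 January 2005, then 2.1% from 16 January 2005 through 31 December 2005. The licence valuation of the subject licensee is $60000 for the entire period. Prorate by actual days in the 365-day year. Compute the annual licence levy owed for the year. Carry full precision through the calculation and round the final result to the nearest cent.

1 January – 15 January 2005: 15 days at 2.55% → $60000 × 2.55% × 15/365 = $62.8767
16 January – 31 December 2005: 350 days at 2.1% → $60000 × 2.1% × 350/365 = $1208.2192
Total = $1271.0959

$1271.10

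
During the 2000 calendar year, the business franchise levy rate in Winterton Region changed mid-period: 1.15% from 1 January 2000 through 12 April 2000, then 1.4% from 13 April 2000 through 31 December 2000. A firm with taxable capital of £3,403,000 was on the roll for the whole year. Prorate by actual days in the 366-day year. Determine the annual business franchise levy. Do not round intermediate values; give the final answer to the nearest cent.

1 January – 12 April 2000: 103 days at 1.15% → £3,403,000 × 1.15% × 103/366 = £11,013.2609
13 April – 31 December 2000: 263 days at 1.4% → £3,403,000 × 1.4% × 263/366 = £34,234.5519
Total = £45,247.8128

£45,247.81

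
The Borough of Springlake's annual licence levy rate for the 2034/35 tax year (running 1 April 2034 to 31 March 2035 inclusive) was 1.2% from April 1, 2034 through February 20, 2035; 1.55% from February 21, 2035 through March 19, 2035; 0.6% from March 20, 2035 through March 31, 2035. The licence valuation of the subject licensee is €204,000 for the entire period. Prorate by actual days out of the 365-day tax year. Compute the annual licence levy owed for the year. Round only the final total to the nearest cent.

April 1, 2034 – February 20, 2035: 326 days at 1.2% → €204,000 × 1.2% × 326/365 = €2,186.4329
February 21 – March 19, 2035: 27 days at 1.55% → €204,000 × 1.55% × 27/365 = €233.9014
March 20 – March 31, 2035: 12 days at 0.6% → €204,000 × 0.6% × 12/365 = €40.2411
Total = €2,460.5753

€2,460.58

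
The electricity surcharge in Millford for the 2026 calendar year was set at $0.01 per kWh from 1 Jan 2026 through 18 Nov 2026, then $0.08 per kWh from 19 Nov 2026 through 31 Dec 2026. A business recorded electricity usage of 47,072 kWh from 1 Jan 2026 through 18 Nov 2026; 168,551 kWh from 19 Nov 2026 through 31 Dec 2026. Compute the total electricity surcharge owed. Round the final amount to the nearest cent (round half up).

1 Jan – 18 Nov 2026: 47,072 kWh at $0.01/kWh → $470.72
19 Nov – 31 Dec 2026: 168,551 kWh at $0.08/kWh → $13,484.08

$13,954.80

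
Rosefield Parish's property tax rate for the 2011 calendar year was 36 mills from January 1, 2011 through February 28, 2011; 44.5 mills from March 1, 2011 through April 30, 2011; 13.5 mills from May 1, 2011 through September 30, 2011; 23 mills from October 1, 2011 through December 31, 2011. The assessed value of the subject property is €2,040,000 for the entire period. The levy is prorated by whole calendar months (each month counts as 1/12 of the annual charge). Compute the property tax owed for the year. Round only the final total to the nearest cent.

€50,575.00

January 1 – February 28, 2011: 2 months at 36 mills → €2,040,000 × 3.6% × 2/12 = €12,240.0000
March 1 – April 30, 2011: 2 months at 44.5 mills → €2,040,000 × 4.45% × 2/12 = €15,130.0000
May 1 – September 30, 2011: 5 months at 13.5 mills → €2,040,000 × 1.35% × 5/12 = €11,475.0000
October 1 – December 31, 2011: 3 months at 23 mills → €2,040,000 × 2.3% × 3/12 = €11,730.0000
Total = €50,575.0000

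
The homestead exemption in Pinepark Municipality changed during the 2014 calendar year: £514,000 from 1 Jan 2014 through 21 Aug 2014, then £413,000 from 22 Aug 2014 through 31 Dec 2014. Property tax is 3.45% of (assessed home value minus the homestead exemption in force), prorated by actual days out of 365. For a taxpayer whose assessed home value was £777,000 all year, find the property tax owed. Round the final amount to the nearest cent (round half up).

£10,333.65

1 Jan – 21 Aug 2014: 233 days, exemption £514,000 → (£777,000 − £514,000) × 3.45% × 233/365 = £5,792.1247
22 Aug – 31 Dec 2014: 132 days, exemption £413,000 → (£777,000 − £413,000) × 3.45% × 132/365 = £4,541.5233
Total = £10,333.6479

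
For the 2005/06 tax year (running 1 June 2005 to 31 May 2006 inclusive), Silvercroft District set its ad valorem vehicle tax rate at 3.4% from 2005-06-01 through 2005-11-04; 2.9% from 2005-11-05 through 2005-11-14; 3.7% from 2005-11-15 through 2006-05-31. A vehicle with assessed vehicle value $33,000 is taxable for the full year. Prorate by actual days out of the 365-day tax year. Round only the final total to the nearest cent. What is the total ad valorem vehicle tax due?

$1,171.18

2005-06-01 to 2005-11-04: 157 days at 3.4% → $33,000 × 3.4% × 157/365 = $482.6137
2005-11-05 to 2005-11-14: 10 days at 2.9% → $33,000 × 2.9% × 10/365 = $26.2192
2005-11-15 to 2006-05-31: 198 days at 3.7% → $33,000 × 3.7% × 198/365 = $662.3507
Total = $1,171.1836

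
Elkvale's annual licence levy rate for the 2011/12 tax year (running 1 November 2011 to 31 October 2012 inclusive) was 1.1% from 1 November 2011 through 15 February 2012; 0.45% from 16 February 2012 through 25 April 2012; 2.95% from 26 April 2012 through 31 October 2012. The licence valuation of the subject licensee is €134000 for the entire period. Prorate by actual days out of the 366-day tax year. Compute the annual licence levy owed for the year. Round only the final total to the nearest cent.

€2587.55

1 November 2011 – 15 February 2012: 107 days at 1.1% → €134000 × 1.1% × 107/366 = €430.9235
16 February – 25 April 2012: 70 days at 0.45% → €134000 × 0.45% × 70/366 = €115.3279
26 April – 31 October 2012: 189 days at 2.95% → €134000 × 2.95% × 189/366 = €2041.3033
Total = €2587.5546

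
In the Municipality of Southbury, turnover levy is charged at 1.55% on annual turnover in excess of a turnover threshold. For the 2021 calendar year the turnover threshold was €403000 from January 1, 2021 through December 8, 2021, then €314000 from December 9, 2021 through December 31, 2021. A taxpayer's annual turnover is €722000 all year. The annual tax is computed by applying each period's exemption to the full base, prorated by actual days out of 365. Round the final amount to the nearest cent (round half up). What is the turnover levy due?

January 1 – December 8, 2021: 342 days, exemption €403000 → (€722000 − €403000) × 1.55% × 342/365 = €4632.9288
December 9 – December 31, 2021: 23 days, exemption €314000 → (€722000 − €314000) × 1.55% × 23/365 = €398.4986
Total = €5031.4274

€5031.43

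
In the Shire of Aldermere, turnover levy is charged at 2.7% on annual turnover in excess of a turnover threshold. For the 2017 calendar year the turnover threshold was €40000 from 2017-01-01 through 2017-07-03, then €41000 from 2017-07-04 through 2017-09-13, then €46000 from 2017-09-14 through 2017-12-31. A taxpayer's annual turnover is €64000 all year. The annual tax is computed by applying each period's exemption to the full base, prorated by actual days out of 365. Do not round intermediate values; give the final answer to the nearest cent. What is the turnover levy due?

2017-01-01 to 2017-07-03: 184 days, exemption €40000 → (€64000 − €40000) × 2.7% × 184/365 = €326.6630
2017-07-04 to 2017-09-13: 72 days, exemption €41000 → (€64000 − €41000) × 2.7% × 72/365 = €122.4986
2017-09-14 to 2017-12-31: 109 days, exemption €46000 → (€64000 − €46000) × 2.7% × 109/365 = €145.1342
Total = €594.2959

€594.30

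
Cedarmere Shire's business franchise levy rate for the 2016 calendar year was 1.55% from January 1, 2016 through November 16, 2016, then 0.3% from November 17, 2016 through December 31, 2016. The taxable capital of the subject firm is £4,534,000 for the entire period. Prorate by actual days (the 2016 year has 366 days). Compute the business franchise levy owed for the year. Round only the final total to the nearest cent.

£63,308.76

January 1 – November 16, 2016: 321 days at 1.55% → £4,534,000 × 1.55% × 321/366 = £61,636.3852
November 17 – December 31, 2016: 45 days at 0.3% → £4,534,000 × 0.3% × 45/366 = £1,672.3770
Total = £63,308.7623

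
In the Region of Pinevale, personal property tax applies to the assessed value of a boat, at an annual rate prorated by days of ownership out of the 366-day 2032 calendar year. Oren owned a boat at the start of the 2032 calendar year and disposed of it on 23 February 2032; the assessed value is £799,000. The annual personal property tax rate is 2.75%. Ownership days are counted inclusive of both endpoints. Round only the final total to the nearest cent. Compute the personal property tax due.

£3,241.84

Days held (1 January – 23 February 2032): 54 out of 366
Tax = £799,000 × 2.75% × 54/366 = £3,241.8443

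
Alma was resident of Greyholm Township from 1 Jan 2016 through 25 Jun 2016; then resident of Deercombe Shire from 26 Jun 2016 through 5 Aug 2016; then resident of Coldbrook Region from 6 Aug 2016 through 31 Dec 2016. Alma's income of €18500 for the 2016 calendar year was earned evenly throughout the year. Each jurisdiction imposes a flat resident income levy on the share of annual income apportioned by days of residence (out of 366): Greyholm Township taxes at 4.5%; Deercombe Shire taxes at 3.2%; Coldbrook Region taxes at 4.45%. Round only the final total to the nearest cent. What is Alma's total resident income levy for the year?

Greyholm Township, 1 Jan – 25 Jun 2016: 177 days → €18500 × 4.5% × 177/366 = €402.6025
Deercombe Shire, 26 Jun – 5 Aug 2016: 41 days → €18500 × 3.2% × 41/366 = €66.3169
Coldbrook Region, 6 Aug – 31 Dec 2016: 148 days → €18500 × 4.45% × 148/366 = €332.8989
Total = €801.8183

€801.82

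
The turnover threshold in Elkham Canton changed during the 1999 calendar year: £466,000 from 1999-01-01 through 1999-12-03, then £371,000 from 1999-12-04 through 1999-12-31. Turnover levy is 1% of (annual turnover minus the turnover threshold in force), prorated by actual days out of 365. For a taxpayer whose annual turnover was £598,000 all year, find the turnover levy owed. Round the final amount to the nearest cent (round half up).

1999-01-01 to 1999-12-03: 337 days, exemption £466,000 → (£598,000 − £466,000) × 1% × 337/365 = £1,218.7397
1999-12-04 to 1999-12-31: 28 days, exemption £371,000 → (£598,000 − £371,000) × 1% × 28/365 = £174.1370
Total = £1,392.8767

£1,392.88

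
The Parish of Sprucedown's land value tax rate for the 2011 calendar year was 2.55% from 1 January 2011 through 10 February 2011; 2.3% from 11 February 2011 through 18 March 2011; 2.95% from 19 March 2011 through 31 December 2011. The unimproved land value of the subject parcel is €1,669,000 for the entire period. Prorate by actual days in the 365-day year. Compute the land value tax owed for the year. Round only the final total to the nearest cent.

€47,415.60

1 January – 10 February 2011: 41 days at 2.55% → €1,669,000 × 2.55% × 41/365 = €4,780.6562
11 February – 18 March 2011: 36 days at 2.3% → €1,669,000 × 2.3% × 36/365 = €3,786.1151
19 March – 31 December 2011: 288 days at 2.95% → €1,669,000 × 2.95% × 288/365 = €38,848.8329
Total = €47,415.6041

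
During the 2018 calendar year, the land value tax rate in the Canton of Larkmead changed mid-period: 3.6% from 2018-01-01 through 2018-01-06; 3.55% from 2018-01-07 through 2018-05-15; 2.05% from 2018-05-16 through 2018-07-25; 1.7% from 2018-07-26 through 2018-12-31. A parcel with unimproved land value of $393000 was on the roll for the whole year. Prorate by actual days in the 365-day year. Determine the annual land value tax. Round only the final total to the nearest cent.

$9640.88

2018-01-01 to 2018-01-06: 6 days at 3.6% → $393000 × 3.6% × 6/365 = $232.5699
2018-01-07 to 2018-05-15: 129 days at 3.55% → $393000 × 3.55% × 129/365 = $4930.8041
2018-05-16 to 2018-07-25: 71 days at 2.05% → $393000 × 2.05% × 71/365 = $1567.1548
2018-07-26 to 2018-12-31: 159 days at 1.7% → $393000 × 1.7% × 159/365 = $2910.3534
Total = $9640.8822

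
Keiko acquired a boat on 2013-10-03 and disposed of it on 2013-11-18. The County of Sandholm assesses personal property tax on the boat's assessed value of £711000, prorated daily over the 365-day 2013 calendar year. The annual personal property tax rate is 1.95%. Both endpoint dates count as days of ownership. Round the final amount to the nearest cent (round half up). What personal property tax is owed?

£1785.29

Days held (2013-10-03 to 2013-11-18): 47 out of 365
Tax = £711000 × 1.95% × 47/365 = £1785.2918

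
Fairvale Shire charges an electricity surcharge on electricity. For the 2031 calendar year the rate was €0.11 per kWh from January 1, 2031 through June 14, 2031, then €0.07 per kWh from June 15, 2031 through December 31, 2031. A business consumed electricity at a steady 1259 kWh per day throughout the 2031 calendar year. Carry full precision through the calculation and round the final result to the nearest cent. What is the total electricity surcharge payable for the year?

January 1 – June 14, 2031: 165 days × 1259 kWh/day = 207,735 kWh at €0.11/kWh → €22,850.85
June 15 – December 31, 2031: 200 days × 1259 kWh/day = 251,800 kWh at €0.07/kWh → €17,626.00

€40,476.85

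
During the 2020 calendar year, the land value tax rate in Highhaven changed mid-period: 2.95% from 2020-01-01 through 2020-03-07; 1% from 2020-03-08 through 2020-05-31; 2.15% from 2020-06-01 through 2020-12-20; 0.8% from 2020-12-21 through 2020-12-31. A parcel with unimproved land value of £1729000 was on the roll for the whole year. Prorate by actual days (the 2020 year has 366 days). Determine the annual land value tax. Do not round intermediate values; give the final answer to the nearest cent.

£34386.31

2020-01-01 to 2020-03-07: 67 days at 2.95% → £1729000 × 2.95% × 67/366 = £9337.0724
2020-03-08 to 2020-05-31: 85 days at 1% → £1729000 × 1% × 85/366 = £4015.4372
2020-06-01 to 2020-12-20: 203 days at 2.15% → £1729000 × 2.15% × 203/366 = £20618.0888
2020-12-21 to 2020-12-31: 11 days at 0.8% → £1729000 × 0.8% × 11/366 = £415.7158
Total = £34386.3142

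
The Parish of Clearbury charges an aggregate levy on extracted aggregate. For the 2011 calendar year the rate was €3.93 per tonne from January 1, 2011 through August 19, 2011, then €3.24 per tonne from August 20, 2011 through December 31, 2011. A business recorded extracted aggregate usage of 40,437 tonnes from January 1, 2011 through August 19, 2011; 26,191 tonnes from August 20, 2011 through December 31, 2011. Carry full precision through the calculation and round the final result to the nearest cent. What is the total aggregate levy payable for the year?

January 1 – August 19, 2011: 40,437 tonnes at €3.93/tonne → €158917.41
August 20 – December 31, 2011: 26,191 tonnes at €3.24/tonne → €84858.84

€243776.25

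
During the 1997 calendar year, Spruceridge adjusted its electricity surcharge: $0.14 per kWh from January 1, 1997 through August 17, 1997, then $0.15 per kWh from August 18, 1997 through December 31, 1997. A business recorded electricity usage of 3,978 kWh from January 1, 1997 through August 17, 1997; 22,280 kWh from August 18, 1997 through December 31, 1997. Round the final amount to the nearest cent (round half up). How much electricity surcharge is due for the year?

January 1 – August 17, 1997: 3,978 kWh at $0.14/kWh → $556.92
August 18 – December 31, 1997: 22,280 kWh at $0.15/kWh → $3342.00

$3898.92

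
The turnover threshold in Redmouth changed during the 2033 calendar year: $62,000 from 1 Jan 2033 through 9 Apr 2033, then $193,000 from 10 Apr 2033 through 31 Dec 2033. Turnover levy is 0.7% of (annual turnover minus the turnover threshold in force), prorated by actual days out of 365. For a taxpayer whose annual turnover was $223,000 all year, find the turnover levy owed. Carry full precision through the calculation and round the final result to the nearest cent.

$458.72

1 Jan – 9 Apr 2033: 99 days, exemption $62,000 → ($223,000 − $62,000) × 0.7% × 99/365 = $305.6795
10 Apr – 31 Dec 2033: 266 days, exemption $193,000 → ($223,000 − $193,000) × 0.7% × 266/365 = $153.0411
Total = $458.7205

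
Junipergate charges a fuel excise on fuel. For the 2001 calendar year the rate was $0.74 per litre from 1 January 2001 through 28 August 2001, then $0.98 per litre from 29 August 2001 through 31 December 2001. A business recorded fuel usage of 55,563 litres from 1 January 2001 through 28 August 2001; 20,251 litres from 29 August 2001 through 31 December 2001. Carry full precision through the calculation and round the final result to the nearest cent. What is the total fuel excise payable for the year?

1 January – 28 August 2001: 55,563 litres at $0.74/litre → $41,116.62
29 August – 31 December 2001: 20,251 litres at $0.98/litre → $19,845.98

$60,962.60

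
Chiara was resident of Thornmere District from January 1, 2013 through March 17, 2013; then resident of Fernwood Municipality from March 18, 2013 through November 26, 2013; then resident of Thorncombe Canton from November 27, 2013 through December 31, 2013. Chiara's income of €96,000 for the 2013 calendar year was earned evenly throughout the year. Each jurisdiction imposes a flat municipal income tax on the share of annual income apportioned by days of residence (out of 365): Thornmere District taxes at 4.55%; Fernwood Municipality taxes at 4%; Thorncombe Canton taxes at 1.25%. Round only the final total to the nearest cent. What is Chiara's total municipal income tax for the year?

Thornmere District, January 1 – March 17, 2013: 76 days → €96,000 × 4.55% × 76/365 = €909.5014
Fernwood Municipality, March 18 – November 26, 2013: 254 days → €96,000 × 4% × 254/365 = €2,672.2192
Thorncombe Canton, November 27 – December 31, 2013: 35 days → €96,000 × 1.25% × 35/365 = €115.0685
Total = €3,696.7890

€3,696.79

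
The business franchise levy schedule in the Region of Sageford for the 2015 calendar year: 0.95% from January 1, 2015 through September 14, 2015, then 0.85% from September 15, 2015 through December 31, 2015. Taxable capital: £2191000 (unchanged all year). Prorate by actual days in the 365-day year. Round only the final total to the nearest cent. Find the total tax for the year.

January 1 – September 14, 2015: 257 days at 0.95% → £2191000 × 0.95% × 257/365 = £14655.6890
September 15 – December 31, 2015: 108 days at 0.85% → £2191000 × 0.85% × 108/365 = £5510.5151
Total = £20166.2041

£20166.20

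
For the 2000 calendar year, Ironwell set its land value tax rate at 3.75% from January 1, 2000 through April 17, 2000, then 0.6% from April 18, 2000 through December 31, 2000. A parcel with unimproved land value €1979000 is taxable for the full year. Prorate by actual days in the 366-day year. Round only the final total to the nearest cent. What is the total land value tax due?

€30268.97

January 1 – April 17, 2000: 108 days at 3.75% → €1979000 × 3.75% × 108/366 = €21898.7705
April 18 – December 31, 2000: 258 days at 0.6% → €1979000 × 0.6% × 258/366 = €8370.1967
Total = €30268.9672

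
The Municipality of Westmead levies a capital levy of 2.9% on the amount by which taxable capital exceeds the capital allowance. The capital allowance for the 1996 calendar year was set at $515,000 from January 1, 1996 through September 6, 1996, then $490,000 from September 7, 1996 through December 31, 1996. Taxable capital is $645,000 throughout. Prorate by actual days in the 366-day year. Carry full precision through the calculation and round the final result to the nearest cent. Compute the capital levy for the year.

$3,999.78

January 1 – September 6, 1996: 250 days, exemption $515,000 → ($645,000 − $515,000) × 2.9% × 250/366 = $2,575.1366
September 7 – December 31, 1996: 116 days, exemption $490,000 → ($645,000 − $490,000) × 2.9% × 116/366 = $1,424.6448
Total = $3,999.7814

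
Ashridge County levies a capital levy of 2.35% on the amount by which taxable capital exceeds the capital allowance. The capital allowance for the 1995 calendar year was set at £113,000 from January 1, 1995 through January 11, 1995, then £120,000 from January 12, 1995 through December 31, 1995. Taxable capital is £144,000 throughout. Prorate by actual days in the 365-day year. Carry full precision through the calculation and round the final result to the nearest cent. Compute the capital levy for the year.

£568.96

January 1 – January 11, 1995: 11 days, exemption £113,000 → (£144,000 − £113,000) × 2.35% × 11/365 = £21.9548
January 12 – December 31, 1995: 354 days, exemption £120,000 → (£144,000 − £120,000) × 2.35% × 354/365 = £547.0027
Total = £568.9575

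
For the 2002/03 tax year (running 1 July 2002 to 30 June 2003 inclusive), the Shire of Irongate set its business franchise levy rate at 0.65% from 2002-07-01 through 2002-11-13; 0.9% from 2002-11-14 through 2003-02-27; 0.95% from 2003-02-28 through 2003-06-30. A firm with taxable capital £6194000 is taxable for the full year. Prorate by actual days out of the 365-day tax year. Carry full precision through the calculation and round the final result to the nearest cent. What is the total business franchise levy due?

2002-07-01 to 2002-11-13: 136 days at 0.65% → £6194000 × 0.65% × 136/365 = £15001.3589
2002-11-14 to 2003-02-27: 106 days at 0.9% → £6194000 × 0.9% × 106/365 = £16189.2493
2003-02-28 to 2003-06-30: 123 days at 0.95% → £6194000 × 0.95% × 123/365 = £19829.2849
Total = £51019.8932

£51019.89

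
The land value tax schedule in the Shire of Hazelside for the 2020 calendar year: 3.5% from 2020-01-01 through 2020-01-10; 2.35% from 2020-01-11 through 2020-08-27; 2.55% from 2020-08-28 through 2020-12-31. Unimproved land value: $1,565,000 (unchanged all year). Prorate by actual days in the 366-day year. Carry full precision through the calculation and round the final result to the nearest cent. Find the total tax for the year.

$38,346.78

2020-01-01 to 2020-01-10: 10 days at 3.5% → $1,565,000 × 3.5% × 10/366 = $1,496.5847
2020-01-11 to 2020-08-27: 230 days at 2.35% → $1,565,000 × 2.35% × 230/366 = $23,111.5437
2020-08-28 to 2020-12-31: 126 days at 2.55% → $1,565,000 × 2.55% × 126/366 = $13,738.6475
Total = $38,346.7760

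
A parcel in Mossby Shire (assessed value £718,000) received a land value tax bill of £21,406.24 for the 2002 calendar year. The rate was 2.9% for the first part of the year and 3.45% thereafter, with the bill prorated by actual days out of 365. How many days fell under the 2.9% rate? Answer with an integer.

Let d = days at the first rate; then 365 − d days at the second rate.
£718,000 × [2.9%·d + 3.45%·(365−d)] / 365 = £21,406.24
Solving gives d = 311, so the new rate took effect on November 8, 2002.

311 days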